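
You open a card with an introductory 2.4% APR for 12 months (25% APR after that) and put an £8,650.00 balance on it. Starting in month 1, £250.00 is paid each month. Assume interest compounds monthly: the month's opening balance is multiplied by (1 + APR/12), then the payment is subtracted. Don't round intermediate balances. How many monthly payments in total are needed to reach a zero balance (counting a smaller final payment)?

45 payments

Promo months 1–12 at r₀ = 2.4%/12 = 0.002; months 13+ at r₁ = 25%/12 = 0.0208333.
After month 12: iterate B ← B·(1+r₀) − £250.00 for 12 months → £5,826.68.
Then at r₁ with £250.00/mo: n₂ = −ln(1 − r₁·B/P)/ln(1+r₁) ≈ 32.24 → 33 more payments.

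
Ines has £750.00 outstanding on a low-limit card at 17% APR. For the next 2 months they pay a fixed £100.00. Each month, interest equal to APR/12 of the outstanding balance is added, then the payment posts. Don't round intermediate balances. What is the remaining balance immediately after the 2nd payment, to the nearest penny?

Monthly rate r = 17%/12 = 1.41667% = 0.0141667.
Each month: B ← B·(1+r) − £100.00.
Month 1: interest £10.62; balance after payment £660.62.
Month 2: interest £9.36; balance after payment £569.98.

£569.98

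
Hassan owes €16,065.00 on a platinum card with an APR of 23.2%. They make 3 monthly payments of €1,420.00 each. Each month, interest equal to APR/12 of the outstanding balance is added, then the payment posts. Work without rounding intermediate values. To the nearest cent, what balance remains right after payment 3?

€12,672.01

Monthly rate r = 23.2%/12 = 1.93333% = 0.0193333.
Each month: B ← B·(1+r) − €1,420.00.
Month 1: interest €310.59; balance after payment €14,955.59.
Month 2: interest €289.14; balance after payment €13,824.73.
Month 3: interest €267.28; balance after payment €12,672.01.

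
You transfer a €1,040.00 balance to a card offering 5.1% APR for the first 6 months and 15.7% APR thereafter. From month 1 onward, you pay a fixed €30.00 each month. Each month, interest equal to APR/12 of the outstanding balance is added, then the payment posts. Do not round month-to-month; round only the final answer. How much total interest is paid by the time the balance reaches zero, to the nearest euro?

€265

Promo months 1–6 at r₀ = 5.1%/12 = 0.00425; months 7+ at r₁ = 15.7%/12 = 0.0130833.
After month 6: iterate B ← B·(1+r₀) − €30.00 for 6 months → €884.88.
Then at r₁ with €30.00/mo: n₂ = −ln(1 − r₁·B/P)/ln(1+r₁) ≈ 37.51 → 38 more payments.
Total paid = 43·€30.00 + €15.43 = €1,305.43; interest = €1,305.43 − €1,040.00 = €265.43.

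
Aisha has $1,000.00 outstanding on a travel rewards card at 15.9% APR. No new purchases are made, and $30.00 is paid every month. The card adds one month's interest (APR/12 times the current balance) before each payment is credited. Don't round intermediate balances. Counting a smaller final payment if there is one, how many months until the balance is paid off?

Monthly rate r = 15.9%/12 = 1.325% = 0.01325.
Recurrence: B ← B·(1+r) − $30.00.
Month 1: interest $13.25; balance after payment $983.25.
Month 2: interest $13.03; balance after payment $966.28.
Closed form: n = −ln(1 − rB₀/P)/ln(1+r) = −ln(0.55833)/ln(1.01325) ≈ 44.276, so the balance reaches zero during payment 45.

45 payments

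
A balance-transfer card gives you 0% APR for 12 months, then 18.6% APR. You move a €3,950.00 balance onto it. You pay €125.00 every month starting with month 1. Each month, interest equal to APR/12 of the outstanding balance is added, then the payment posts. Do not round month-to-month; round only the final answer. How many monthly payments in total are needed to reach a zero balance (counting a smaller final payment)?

Promo months 1–12 at r₀ = 0%/12 = 0; months 13+ at r₁ = 18.6%/12 = 0.0155.
After month 12 (no interest yet): B = €3,950.00 − 12·€125.00 = €2,450.00.
Then at r₁ with €125.00/mo: n₂ = −ln(1 − r₁·B/P)/ln(1+r₁) ≈ 23.54 → 24 more payments.

36 months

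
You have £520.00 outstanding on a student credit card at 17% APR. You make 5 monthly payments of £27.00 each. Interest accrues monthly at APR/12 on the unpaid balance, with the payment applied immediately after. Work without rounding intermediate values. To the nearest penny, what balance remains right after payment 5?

£419.01

Monthly rate r = 17%/12 = 1.41667% = 0.0141667.
Each month: B ← B·(1+r) − £27.00.
Month 1: interest £7.37; balance after payment £500.37.
Month 2: interest £7.09; balance after payment £480.46.
Month 3: interest £6.81; balance after payment £460.26.
Month 4: interest £6.52; balance after payment £439.78.
Month 5: interest £6.23; balance after payment £419.01.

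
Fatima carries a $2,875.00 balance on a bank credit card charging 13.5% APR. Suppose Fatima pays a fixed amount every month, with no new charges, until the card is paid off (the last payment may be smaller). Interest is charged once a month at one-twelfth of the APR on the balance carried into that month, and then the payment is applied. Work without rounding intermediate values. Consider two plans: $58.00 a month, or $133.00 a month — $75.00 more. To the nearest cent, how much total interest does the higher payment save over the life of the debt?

Monthly rate r = 13.5%/12 = 1.125% = 0.01125.
At $58.00/mo: n = ⌈−ln(1 − rB₀/P)/ln(1+r)⌉ = 73 payments (last $52.80); total interest = total paid − $2,875.00 = $1,353.80.
At $133.00/mo: 25 payments (last $120.68); total interest $437.68.
Interest saved = $1,353.80 − $437.68 = $916.12.

$916.12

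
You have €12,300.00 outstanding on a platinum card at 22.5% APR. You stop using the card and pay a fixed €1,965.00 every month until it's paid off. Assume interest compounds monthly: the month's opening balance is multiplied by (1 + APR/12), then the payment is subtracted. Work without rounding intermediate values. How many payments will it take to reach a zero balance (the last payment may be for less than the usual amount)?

Monthly rate r = 22.5%/12 = 1.875% = 0.01875.
Recurrence: B ← B·(1+r) − €1,965.00.
Month 1: interest €230.62; balance after payment €10,565.62.
Month 2: interest €198.11; balance after payment €8,798.73.
Closed form: n = −ln(1 − rB₀/P)/ln(1+r) = −ln(0.88263)/ln(1.01875) ≈ 6.721, so the balance reaches zero during payment 7.

7 payments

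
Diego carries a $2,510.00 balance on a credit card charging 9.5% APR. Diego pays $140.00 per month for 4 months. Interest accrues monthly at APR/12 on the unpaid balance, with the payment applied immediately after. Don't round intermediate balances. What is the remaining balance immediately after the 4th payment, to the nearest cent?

$2,023.75

Monthly rate r = 9.5%/12 = 0.791667% = 0.00791667.
Each month: B ← B·(1+r) − $140.00.
Month 1: interest $19.87; balance after payment $2,389.87.
Month 2: interest $18.92; balance after payment $2,268.79.
Month 3: interest $17.96; balance after payment $2,146.75.
Month 4: interest $17.00; balance after payment $2,023.75.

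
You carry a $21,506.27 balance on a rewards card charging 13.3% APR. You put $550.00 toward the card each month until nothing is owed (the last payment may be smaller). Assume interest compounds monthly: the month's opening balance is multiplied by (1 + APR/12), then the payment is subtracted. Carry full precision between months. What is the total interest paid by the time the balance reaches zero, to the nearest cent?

Monthly rate r = 13.3%/12 = 1.10833% = 0.0110833.
Payoff takes n = ⌈−ln(1 − rB₀/P)/ln(1+r)⌉ = ⌈51.538⌉ = 52 payments; the last is $296.79.
Total paid = 51·$550.00 + $296.79 = $28,346.79.
Total interest = total paid − principal = $28,346.79 − $21,506.27 = $6,840.52.

$6,840.52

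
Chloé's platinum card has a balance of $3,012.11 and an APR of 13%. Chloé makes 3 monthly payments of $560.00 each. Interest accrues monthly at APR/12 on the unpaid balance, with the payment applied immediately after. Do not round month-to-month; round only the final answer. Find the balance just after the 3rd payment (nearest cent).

$1,412.80

Monthly rate r = 13%/12 = 1.08333% = 0.0108333.
Each month: B ← B·(1+r) − $560.00.
Month 1: interest $32.63; balance after payment $2,484.74.
Month 2: interest $26.92; balance after payment $1,951.66.
Month 3: interest $21.14; balance after payment $1,412.80.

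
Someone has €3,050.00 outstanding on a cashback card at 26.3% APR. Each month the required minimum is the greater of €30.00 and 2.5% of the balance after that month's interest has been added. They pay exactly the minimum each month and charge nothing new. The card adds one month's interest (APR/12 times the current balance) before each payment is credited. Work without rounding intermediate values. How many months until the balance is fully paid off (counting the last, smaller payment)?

353 months

Monthly rate r = 26.3%/12 = 2.19167% = 0.0219167.
While 2.5% of the post-interest balance exceeds €30.00, each month B ← (B·(1+r))·(1 − 0.025), i.e. B shrinks by the factor (1+r)·0.975 = 0.99637.
This holds for months 1–263. Entering month 264 the balance is €1,171.62; 2.5% of the post-interest balance is now below €30.00, so the flat €30.00 minimum applies from here.
From month 264 a fixed €30.00 at rate r clears €1,171.62 in 90 more payments. Total: 263 + 90 = 353 months.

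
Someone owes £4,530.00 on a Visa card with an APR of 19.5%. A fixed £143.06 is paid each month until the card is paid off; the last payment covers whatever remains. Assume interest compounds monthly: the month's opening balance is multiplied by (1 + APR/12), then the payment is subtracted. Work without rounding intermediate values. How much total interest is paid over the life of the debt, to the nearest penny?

£1,884.08

Monthly rate r = 19.5%/12 = 1.625% = 0.01625.
Payoff takes n = ⌈−ln(1 − rB₀/P)/ln(1+r)⌉ = ⌈44.834⌉ = 45 payments; the last is £119.44.
Total paid = 44·£143.06 + £119.44 = £6,414.08.
Total interest = total paid − principal = £6,414.08 − £4,530.00 = £1,884.08.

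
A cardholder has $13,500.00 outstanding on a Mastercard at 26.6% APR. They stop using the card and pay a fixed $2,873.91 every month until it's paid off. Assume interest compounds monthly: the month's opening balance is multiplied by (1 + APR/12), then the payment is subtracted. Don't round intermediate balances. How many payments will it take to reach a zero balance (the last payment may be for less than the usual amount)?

6 months

Monthly rate r = 26.6%/12 = 2.21667% = 0.0221667.
Recurrence: B ← B·(1+r) − $2,873.91.
Month 1: interest $299.25; balance after payment $10,925.34.
Month 2: interest $242.18; balance after payment $8,293.61.
Month 3: interest $183.84; balance after payment $5,603.54.
Month 4: interest $124.21; balance after payment $2,853.84.
Month 5: interest $63.26; balance after payment $43.19.
Month 6: interest $0.96; balance after payment $0.00.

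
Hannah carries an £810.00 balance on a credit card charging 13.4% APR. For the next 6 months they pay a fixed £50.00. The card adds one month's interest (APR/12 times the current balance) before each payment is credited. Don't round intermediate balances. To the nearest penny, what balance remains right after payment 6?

Monthly rate r = 13.4%/12 = 1.11667% = 0.0111667.
Each month: B ← B·(1+r) − £50.00.
Month 1: interest £9.04; balance after payment £769.04.
Month 2: interest £8.59; balance after payment £727.63.
Month 3: interest £8.13; balance after payment £685.76.
Month 4: interest £7.66; balance after payment £643.42.
Month 5: interest £7.18; balance after payment £600.60.
Month 6: interest £6.71; balance after payment £557.31.

£557.31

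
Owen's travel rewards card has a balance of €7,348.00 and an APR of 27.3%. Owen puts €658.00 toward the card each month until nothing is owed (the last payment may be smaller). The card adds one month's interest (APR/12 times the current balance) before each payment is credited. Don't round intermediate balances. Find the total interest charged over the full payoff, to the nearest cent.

€1,225.66

Monthly rate r = 27.3%/12 = 2.275% = 0.02275.
Payoff takes n = ⌈−ln(1 − rB₀/P)/ln(1+r)⌉ = ⌈13.030⌉ = 14 payments; the last is €19.66.
Total paid = 13·€658.00 + €19.66 = €8,573.66.
Total interest = total paid − principal = €8,573.66 − €7,348.00 = €1,225.66.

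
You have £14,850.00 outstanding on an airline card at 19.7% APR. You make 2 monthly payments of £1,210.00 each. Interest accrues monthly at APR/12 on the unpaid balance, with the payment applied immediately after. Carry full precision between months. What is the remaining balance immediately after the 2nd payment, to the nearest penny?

£12,901.71

Monthly rate r = 19.7%/12 = 1.64167% = 0.0164167.
Each month: B ← B·(1+r) − £1,210.00.
Month 1: interest £243.79; balance after payment £13,883.79.
Month 2: interest £227.93; balance after payment £12,901.71.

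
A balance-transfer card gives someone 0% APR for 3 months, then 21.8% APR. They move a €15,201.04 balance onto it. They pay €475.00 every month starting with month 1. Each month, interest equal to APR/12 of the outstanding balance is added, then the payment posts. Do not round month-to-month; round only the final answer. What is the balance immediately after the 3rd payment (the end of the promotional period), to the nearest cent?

€13,776.04

Promo months 1–3 at r₀ = 0%/12 = 0; months 4+ at r₁ = 21.8%/12 = 0.0181667.
After month 3 (no interest yet): B = €15,201.04 − 3·€475.00 = €13,776.04.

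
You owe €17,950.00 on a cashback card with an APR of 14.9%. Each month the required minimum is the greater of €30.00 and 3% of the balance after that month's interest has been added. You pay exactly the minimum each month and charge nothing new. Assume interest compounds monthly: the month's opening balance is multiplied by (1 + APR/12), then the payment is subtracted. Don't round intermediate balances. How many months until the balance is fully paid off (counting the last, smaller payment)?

Monthly rate r = 14.9%/12 = 1.24167% = 0.0124167.
While 3% of the post-interest balance exceeds €30.00, each month B ← (B·(1+r))·(1 − 0.03), i.e. B shrinks by the factor (1+r)·0.97 = 0.98204.
This holds for months 1–161. Entering month 162 the balance is €970.86; 3% of the post-interest balance is now below €30.00, so the flat €30.00 minimum applies from here.
From month 162 a fixed €30.00 at rate r clears €970.86 in 42 more payments. Total: 161 + 42 = 203 months.

203 months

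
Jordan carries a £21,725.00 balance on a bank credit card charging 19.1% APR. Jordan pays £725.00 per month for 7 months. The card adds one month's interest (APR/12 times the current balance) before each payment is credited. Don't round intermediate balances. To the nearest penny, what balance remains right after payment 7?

£18,940.36

Monthly rate r = 19.1%/12 = 1.59167% = 0.0159167.
Each month: B ← B·(1+r) − £725.00.
Month 1: interest £345.79; balance after payment £21,345.79.
Month 2: interest £339.75; balance after payment £20,960.54.
Month 3: interest £333.62; balance after payment £20,569.17.
Month 4: interest £327.39; balance after payment £20,171.56.
Month 5: interest £321.06; balance after payment £19,767.62.
Month 6: interest £314.63; balance after payment £19,357.26.
Month 7: interest £308.10; balance after payment £18,940.36.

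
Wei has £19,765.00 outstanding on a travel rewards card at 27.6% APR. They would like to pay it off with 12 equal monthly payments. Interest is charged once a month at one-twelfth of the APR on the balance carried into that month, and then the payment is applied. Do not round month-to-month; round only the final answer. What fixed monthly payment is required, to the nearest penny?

Monthly rate r = 27.6%/12 = 2.3% = 0.023.
Level-payment amortization: P = B₀·r / (1 − (1+r)^(−n)) = 19765.00·0.023 / (1 − 1.023^(−12)).
Denominator 1 − (1+r)^(−12) = 0.23881119.
P = 454.595 / 0.23881119 ≈ 1903.57.

£1,903.57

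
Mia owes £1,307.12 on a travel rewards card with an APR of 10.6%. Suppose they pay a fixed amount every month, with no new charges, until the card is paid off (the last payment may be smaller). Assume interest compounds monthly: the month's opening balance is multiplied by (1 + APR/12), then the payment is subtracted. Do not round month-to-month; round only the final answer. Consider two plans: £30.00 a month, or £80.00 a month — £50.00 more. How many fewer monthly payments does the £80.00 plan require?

38 fewer payments

Monthly rate r = 10.6%/12 = 0.883333% = 0.00883333.
At £30.00/mo: n = ⌈−ln(1 − rB₀/P)/ln(1+r)⌉ = 56 payments (last £7.63); total interest = total paid − £1,307.12 = £350.51.
At £80.00/mo: 18 payments (last £57.93); total interest £110.81.
Payments saved = 56 − 18 = 38.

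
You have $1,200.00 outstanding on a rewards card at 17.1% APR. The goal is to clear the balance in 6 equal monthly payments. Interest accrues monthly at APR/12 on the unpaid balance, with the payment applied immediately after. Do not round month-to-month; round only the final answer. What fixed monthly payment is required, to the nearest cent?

Monthly rate r = 17.1%/12 = 1.425% = 0.01425.
Level-payment amortization: P = B₀·r / (1 − (1+r)^(−n)) = 1200.00·0.01425 / (1 − 1.01425^(−6)).
Denominator 1 − (1+r)^(−6) = 0.0813926801.
P = 17.1 / 0.0813926801 ≈ 210.09.

$210.09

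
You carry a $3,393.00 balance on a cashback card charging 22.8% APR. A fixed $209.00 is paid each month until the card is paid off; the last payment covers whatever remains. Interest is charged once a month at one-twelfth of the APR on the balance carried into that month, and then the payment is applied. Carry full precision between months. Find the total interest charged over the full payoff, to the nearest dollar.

$703

Monthly rate r = 22.8%/12 = 1.9% = 0.019.
Payoff takes n = ⌈−ln(1 − rB₀/P)/ln(1+r)⌉ = ⌈19.596⌉ = 20 payments; the last is $124.99.
Total paid = 19·$209.00 + $124.99 = $4,095.99.
Total interest = total paid − principal = $4,095.99 − $3,393.00 = $702.99.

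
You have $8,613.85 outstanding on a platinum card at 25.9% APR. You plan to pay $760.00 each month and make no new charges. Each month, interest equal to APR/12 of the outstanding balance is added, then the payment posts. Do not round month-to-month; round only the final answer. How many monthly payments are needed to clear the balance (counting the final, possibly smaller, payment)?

Monthly rate r = 25.9%/12 = 2.15833% = 0.0215833.
Recurrence: B ← B·(1+r) − $760.00.
Month 1: interest $185.92; balance after payment $8,039.77.
Month 2: interest $173.52; balance after payment $7,453.29.
Closed form: n = −ln(1 − rB₀/P)/ln(1+r) = −ln(0.75537)/ln(1.02158) ≈ 13.138, so the balance reaches zero during payment 14.

14 payments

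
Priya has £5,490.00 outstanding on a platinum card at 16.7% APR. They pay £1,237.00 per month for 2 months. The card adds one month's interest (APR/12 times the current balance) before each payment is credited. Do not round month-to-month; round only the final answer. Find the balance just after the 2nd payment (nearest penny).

Monthly rate r = 16.7%/12 = 1.39167% = 0.0139167.
Each month: B ← B·(1+r) − £1,237.00.
Month 1: interest £76.40; balance after payment £4,329.40.
Month 2: interest £60.25; balance after payment £3,152.65.

£3,152.65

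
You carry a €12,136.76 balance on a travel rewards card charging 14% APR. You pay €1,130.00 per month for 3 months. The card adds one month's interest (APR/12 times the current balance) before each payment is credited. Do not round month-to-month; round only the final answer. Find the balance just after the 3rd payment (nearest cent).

Monthly rate r = 14%/12 = 1.16667% = 0.0116667.
Each month: B ← B·(1+r) − €1,130.00.
Month 1: interest €141.60; balance after payment €11,148.36.
Month 2: interest €130.06; balance after payment €10,148.42.
Month 3: interest €118.40; balance after payment €9,136.82.

€9,136.82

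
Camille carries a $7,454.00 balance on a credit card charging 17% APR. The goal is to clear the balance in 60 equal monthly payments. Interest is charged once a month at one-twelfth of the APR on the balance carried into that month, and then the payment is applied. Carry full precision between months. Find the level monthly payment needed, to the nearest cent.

Monthly rate r = 17%/12 = 1.41667% = 0.0141667.
Level-payment amortization: P = B₀·r / (1 − (1+r)^(−n)) = 7454.00·0.0141667 / (1 − 1.01417^(−60)).
Denominator 1 − (1+r)^(−60) = 0.570028105.
P = 105.598 / 0.570028105 ≈ 185.25.

$185.25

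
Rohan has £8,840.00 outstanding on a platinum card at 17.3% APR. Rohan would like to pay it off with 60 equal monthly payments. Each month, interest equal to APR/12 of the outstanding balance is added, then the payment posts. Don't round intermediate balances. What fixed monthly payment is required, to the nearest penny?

Monthly rate r = 17.3%/12 = 1.44167% = 0.0144167.
Level-payment amortization: P = B₀·r / (1 − (1+r)^(−n)) = 8840.00·0.0144167 / (1 − 1.01442^(−60)).
Denominator 1 − (1+r)^(−60) = 0.57634002.
P = 127.443 / 0.57634002 ≈ 221.13.

£221.13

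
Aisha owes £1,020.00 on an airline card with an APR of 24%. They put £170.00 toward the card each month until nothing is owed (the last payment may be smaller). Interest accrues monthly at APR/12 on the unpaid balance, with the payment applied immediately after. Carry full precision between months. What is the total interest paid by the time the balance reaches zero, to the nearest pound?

£78

Monthly rate r = 24%/12 = 2% = 0.02.
Payoff takes n = ⌈−ln(1 − rB₀/P)/ln(1+r)⌉ = ⌈6.455⌉ = 7 payments; the last is £77.83.
Total paid = 6·£170.00 + £77.83 = £1,097.83.
Total interest = total paid − principal = £1,097.83 − £1,020.00 = £77.83.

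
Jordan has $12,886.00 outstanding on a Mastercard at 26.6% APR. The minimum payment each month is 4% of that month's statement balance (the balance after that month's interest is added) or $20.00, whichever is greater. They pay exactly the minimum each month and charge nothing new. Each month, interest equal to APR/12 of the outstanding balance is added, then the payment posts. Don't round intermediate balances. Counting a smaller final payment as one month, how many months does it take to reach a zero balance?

209 months

Monthly rate r = 26.6%/12 = 2.21667% = 0.0221667.
While 4% of the post-interest balance exceeds $20.00, each month B ← (B·(1+r))·(1 − 0.04), i.e. B shrinks by the factor (1+r)·0.96 = 0.98128.
This holds for months 1–174. Entering month 175 the balance is $480.94; 4% of the post-interest balance is now below $20.00, so the flat $20.00 minimum applies from here.
From month 175 a fixed $20.00 at rate r clears $480.94 in 35 more payments. Total: 174 + 35 = 209 months.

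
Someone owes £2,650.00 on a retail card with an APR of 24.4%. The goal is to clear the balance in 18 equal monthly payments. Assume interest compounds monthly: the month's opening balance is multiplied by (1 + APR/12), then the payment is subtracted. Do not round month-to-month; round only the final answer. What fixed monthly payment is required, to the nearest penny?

Monthly rate r = 24.4%/12 = 2.03333% = 0.0203333.
Level-payment amortization: P = B₀·r / (1 − (1+r)^(−n)) = 2650.00·0.0203333 / (1 − 1.02033^(−18)).
Denominator 1 − (1+r)^(−18) = 0.303946451.
P = 53.8833 / 0.303946451 ≈ 177.28.

£177.28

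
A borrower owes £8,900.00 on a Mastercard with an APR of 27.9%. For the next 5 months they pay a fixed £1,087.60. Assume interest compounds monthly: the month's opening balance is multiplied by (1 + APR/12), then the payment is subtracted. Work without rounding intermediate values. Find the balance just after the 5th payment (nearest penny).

Monthly rate r = 27.9%/12 = 2.325% = 0.02325.
Each month: B ← B·(1+r) − £1,087.60.
Month 1: interest £206.93; balance after payment £8,019.32.
Month 2: interest £186.45; balance after payment £7,118.17.
Month 3: interest £165.50; balance after payment £6,196.07.
Month 4: interest £144.06; balance after payment £5,252.53.
Month 5: interest £122.12; balance after payment £4,287.05.

£4,287.05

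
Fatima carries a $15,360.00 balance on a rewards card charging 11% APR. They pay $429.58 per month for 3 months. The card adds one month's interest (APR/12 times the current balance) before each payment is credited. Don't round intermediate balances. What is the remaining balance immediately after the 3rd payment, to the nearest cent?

Monthly rate r = 11%/12 = 0.916667% = 0.00916667.
Each month: B ← B·(1+r) − $429.58.
Month 1: interest $140.80; balance after payment $15,071.22.
Month 2: interest $138.15; balance after payment $14,779.79.
Month 3: interest $135.48; balance after payment $14,485.69.

$14,485.69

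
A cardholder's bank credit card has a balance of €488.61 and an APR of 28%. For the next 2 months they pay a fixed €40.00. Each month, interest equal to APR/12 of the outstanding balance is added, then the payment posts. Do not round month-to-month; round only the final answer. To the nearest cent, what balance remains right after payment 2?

Monthly rate r = 28%/12 = 2.33333% = 0.0233333.
Each month: B ← B·(1+r) − €40.00.
Month 1: interest €11.40; balance after payment €460.01.
Month 2: interest €10.73; balance after payment €430.74.

€430.74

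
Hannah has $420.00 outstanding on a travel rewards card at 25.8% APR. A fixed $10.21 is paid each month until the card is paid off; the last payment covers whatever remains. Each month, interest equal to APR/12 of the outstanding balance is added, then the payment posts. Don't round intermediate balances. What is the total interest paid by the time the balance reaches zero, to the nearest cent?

Monthly rate r = 25.8%/12 = 2.15% = 0.0215.
Payoff takes n = ⌈−ln(1 − rB₀/P)/ln(1+r)⌉ = ⌈101.440⌉ = 102 payments; the last is $4.52.
Total paid = 101·$10.21 + $4.52 = $1,035.73.
Total interest = total paid − principal = $1,035.73 − $420.00 = $615.73.

$615.73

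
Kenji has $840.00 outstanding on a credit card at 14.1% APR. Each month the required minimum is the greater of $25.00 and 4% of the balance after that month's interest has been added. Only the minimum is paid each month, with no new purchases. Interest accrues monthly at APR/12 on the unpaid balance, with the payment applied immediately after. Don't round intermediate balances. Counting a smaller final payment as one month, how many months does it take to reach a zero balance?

40 months

Monthly rate r = 14.1%/12 = 1.175% = 0.01175.
While 4% of the post-interest balance exceeds $25.00, each month B ← (B·(1+r))·(1 − 0.04), i.e. B shrinks by the factor (1+r)·0.96 = 0.97128.
This holds for months 1–11. Entering month 12 the balance is $609.63; 4% of the post-interest balance is now below $25.00, so the flat $25.00 minimum applies from here.
From month 12 a fixed $25.00 at rate r clears $609.63 in 29 more payments. Total: 11 + 29 = 40 months.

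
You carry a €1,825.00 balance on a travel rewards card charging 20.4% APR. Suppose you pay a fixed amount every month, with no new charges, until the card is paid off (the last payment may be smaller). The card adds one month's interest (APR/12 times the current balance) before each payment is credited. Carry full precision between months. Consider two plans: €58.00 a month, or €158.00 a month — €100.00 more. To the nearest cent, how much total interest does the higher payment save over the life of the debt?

Monthly rate r = 20.4%/12 = 1.7% = 0.017.
At €58.00/mo: n = ⌈−ln(1 − rB₀/P)/ln(1+r)⌉ = 46 payments (last €24.07); total interest = total paid − €1,825.00 = €809.07.
At €158.00/mo: 13 payments (last €153.00); total interest €224.00.
Interest saved = €809.07 − €224.00 = €585.07.

€585.07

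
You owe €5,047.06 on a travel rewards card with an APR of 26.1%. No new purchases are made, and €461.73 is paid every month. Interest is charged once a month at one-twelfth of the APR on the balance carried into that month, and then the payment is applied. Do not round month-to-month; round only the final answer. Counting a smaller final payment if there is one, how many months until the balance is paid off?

Monthly rate r = 26.1%/12 = 2.175% = 0.02175.
Recurrence: B ← B·(1+r) − €461.73.
Month 1: interest €109.77; balance after payment €4,695.10.
Month 2: interest €102.12; balance after payment €4,335.49.
Closed form: n = −ln(1 − rB₀/P)/ln(1+r) = −ln(0.76226)/ln(1.02175) ≈ 12.617, so the balance reaches zero during payment 13.

13 payments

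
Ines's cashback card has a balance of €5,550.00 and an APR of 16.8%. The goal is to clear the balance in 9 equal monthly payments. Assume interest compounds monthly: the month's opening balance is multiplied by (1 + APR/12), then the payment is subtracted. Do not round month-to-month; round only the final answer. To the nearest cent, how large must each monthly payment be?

Monthly rate r = 16.8%/12 = 1.4% = 0.014.
Level-payment amortization: P = B₀·r / (1 − (1+r)^(−n)) = 5550.00·0.014 / (1 − 1.014^(−9)).
Denominator 1 − (1+r)^(−9) = 0.117614414.
P = 77.7 / 0.117614414 ≈ 660.63.

€660.63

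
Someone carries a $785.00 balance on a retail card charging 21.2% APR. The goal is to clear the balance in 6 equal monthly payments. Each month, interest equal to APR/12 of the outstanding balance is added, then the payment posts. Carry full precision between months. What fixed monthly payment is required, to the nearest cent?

Monthly rate r = 21.2%/12 = 1.76667% = 0.0176667.
Level-payment amortization: P = B₀·r / (1 − (1+r)^(−n)) = 785.00·0.0176667 / (1 − 1.01767^(−6)).
Denominator 1 − (1+r)^(−6) = 0.0997425946.
P = 13.8683 / 0.0997425946 ≈ 139.04.

$139.04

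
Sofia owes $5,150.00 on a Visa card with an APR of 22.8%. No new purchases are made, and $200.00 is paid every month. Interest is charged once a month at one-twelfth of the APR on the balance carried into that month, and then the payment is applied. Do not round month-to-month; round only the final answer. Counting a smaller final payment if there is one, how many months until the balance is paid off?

36 months

Monthly rate r = 22.8%/12 = 1.9% = 0.019.
Recurrence: B ← B·(1+r) − $200.00.
Month 1: interest $97.85; balance after payment $5,047.85.
Month 2: interest $95.91; balance after payment $4,943.76.
Closed form: n = −ln(1 − rB₀/P)/ln(1+r) = −ln(0.51075)/ln(1.019) ≈ 35.697, so the balance reaches zero during payment 36.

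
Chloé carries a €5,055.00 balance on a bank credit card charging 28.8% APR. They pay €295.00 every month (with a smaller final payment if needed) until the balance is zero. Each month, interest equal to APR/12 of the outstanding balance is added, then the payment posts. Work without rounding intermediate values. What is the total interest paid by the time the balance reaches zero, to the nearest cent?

Monthly rate r = 28.8%/12 = 2.4% = 0.024.
Payoff takes n = ⌈−ln(1 − rB₀/P)/ln(1+r)⌉ = ⌈22.337⌉ = 23 payments; the last is €100.26.
Total paid = 22·€295.00 + €100.26 = €6,590.26.
Total interest = total paid − principal = €6,590.26 − €5,055.00 = €1,535.26.

€1,535.26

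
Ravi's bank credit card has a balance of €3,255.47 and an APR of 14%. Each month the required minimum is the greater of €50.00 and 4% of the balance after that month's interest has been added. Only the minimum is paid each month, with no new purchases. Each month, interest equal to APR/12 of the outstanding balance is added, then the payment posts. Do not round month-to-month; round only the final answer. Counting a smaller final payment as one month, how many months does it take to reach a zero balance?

63 months

Monthly rate r = 14%/12 = 1.16667% = 0.0116667.
While 4% of the post-interest balance exceeds €50.00, each month B ← (B·(1+r))·(1 − 0.04), i.e. B shrinks by the factor (1+r)·0.96 = 0.9712.
This holds for months 1–34. Entering month 35 the balance is €1,205.34; 4% of the post-interest balance is now below €50.00, so the flat €50.00 minimum applies from here.
From month 35 a fixed €50.00 at rate r clears €1,205.34 in 29 more payments. Total: 34 + 29 = 63 months.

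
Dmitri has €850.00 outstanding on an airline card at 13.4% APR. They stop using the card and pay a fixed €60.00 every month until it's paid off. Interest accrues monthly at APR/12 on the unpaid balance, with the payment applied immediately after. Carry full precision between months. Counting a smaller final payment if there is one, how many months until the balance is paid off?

16 payments

Monthly rate r = 13.4%/12 = 1.11667% = 0.0111667.
Recurrence: B ← B·(1+r) − €60.00.
Month 1: interest €9.49; balance after payment €799.49.
Month 2: interest €8.93; balance after payment €748.42.
Closed form: n = −ln(1 − rB₀/P)/ln(1+r) = −ln(0.84181)/ln(1.01117) ≈ 15.507, so the balance reaches zero during payment 16.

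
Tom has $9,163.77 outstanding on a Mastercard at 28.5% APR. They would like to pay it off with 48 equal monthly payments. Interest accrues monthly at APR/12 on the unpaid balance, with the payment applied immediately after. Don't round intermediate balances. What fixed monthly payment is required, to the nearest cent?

$322.00

Monthly rate r = 28.5%/12 = 2.375% = 0.02375.
Level-payment amortization: P = B₀·r / (1 − (1+r)^(−n)) = 9163.77·0.02375 / (1 − 1.02375^(−48)).
Denominator 1 − (1+r)^(−48) = 0.675890254.
P = 217.64 / 0.675890254 ≈ 322.00.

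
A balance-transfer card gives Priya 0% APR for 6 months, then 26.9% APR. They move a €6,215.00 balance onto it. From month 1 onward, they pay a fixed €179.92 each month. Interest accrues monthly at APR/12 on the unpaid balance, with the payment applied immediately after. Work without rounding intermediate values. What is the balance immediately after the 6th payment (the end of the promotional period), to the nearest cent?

€5,135.48

Promo months 1–6 at r₀ = 0%/12 = 0; months 7+ at r₁ = 26.9%/12 = 0.0224167.
After month 6 (no interest yet): B = €6,215.00 − 6·€179.92 = €5,135.48.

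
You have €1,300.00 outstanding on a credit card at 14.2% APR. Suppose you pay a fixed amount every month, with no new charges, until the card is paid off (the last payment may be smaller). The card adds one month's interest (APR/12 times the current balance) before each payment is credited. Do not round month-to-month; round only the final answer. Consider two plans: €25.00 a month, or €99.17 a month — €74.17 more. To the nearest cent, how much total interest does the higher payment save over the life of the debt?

Monthly rate r = 14.2%/12 = 1.18333% = 0.0118333.
At €25.00/mo: n = ⌈−ln(1 − rB₀/P)/ln(1+r)⌉ = 82 payments (last €5.35); total interest = total paid − €1,300.00 = €730.35.
At €99.17/mo: 15 payments (last €32.73); total interest €121.11.
Interest saved = €730.35 − €121.11 = €609.24.

€609.24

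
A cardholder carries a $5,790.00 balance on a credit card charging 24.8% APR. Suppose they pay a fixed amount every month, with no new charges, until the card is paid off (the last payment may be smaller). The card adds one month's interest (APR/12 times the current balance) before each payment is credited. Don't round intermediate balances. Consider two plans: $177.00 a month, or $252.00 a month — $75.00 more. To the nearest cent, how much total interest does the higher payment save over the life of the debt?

$1,818.25

Monthly rate r = 24.8%/12 = 2.06667% = 0.0206667.
At $177.00/mo: n = ⌈−ln(1 − rB₀/P)/ln(1+r)⌉ = 56 payments (last $18.08); total interest = total paid − $5,790.00 = $3,963.08.
At $252.00/mo: 32 payments (last $122.83); total interest $2,144.83.
Interest saved = $3,963.08 − $2,144.83 = $1,818.25.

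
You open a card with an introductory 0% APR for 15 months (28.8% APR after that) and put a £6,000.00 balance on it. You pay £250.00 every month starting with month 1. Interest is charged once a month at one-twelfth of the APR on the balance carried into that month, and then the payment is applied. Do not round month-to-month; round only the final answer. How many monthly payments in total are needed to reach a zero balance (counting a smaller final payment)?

Promo months 1–15 at r₀ = 0%/12 = 0; months 16+ at r₁ = 28.8%/12 = 0.024.
After month 15 (no interest yet): B = £6,000.00 − 15·£250.00 = £2,250.00.
Then at r₁ with £250.00/mo: n₂ = −ln(1 − r₁·B/P)/ln(1+r₁) ≈ 10.26 → 11 more payments.

26 payments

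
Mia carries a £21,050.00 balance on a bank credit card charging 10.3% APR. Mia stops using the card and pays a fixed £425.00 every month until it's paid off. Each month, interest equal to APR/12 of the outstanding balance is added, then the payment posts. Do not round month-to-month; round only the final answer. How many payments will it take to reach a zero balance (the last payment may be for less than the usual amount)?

65 months

Monthly rate r = 10.3%/12 = 0.858333% = 0.00858333.
Recurrence: B ← B·(1+r) − £425.00.
Month 1: interest £180.68; balance after payment £20,805.68.
Month 2: interest £178.58; balance after payment £20,559.26.
Closed form: n = −ln(1 − rB₀/P)/ln(1+r) = −ln(0.57487)/ln(1.00858) ≈ 64.774, so the balance reaches zero during payment 65.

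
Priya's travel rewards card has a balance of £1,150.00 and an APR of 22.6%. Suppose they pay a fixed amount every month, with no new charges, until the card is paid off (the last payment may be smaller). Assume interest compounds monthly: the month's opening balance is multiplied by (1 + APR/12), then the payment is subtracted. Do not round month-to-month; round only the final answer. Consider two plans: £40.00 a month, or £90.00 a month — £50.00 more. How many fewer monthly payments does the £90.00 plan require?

Monthly rate r = 22.6%/12 = 1.88333% = 0.0188333.
At £40.00/mo: n = ⌈−ln(1 − rB₀/P)/ln(1+r)⌉ = 42 payments (last £31.62); total interest = total paid − £1,150.00 = £521.62.
At £90.00/mo: 15 payments (last £68.05); total interest £178.05.
Payments saved = 42 − 15 = 27.

27 fewer payments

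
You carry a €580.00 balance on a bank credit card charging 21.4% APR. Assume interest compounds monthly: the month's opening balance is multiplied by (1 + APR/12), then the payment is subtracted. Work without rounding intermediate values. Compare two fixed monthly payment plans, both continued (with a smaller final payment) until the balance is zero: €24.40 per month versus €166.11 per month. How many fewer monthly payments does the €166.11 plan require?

28 fewer payments

Monthly rate r = 21.4%/12 = 1.78333% = 0.0178333.
At €24.40/mo: n = ⌈−ln(1 − rB₀/P)/ln(1+r)⌉ = 32 payments (last €4.90); total interest = total paid − €580.00 = €181.30.
At €166.11/mo: 4 payments (last €106.18); total interest €24.51.
Payments saved = 32 − 4 = 28.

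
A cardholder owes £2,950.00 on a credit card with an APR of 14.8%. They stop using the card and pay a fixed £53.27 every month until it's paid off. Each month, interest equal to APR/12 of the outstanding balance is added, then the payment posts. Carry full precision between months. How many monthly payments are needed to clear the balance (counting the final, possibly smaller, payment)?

Monthly rate r = 14.8%/12 = 1.23333% = 0.0123333.
Recurrence: B ← B·(1+r) − £53.27.
Month 1: interest £36.38; balance after payment £2,933.11.
Month 2: interest £36.18; balance after payment £2,916.02.
Closed form: n = −ln(1 − rB₀/P)/ln(1+r) = −ln(0.317)/ln(1.01233) ≈ 93.723, so the balance reaches zero during payment 94.

94 months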